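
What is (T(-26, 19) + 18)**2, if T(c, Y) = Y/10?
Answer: 39601/100 ≈ 396.01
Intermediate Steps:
T(c, Y) = Y/10 (T(c, Y) = Y*(1/10) = Y/10)
(T(-26, 19) + 18)**2 = ((1/10)*19 + 18)**2 = (19/10 + 18)**2 = (199/10)**2 = 39601/100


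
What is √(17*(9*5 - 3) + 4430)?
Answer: 2*√1286 ≈ 71.722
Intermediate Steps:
√(17*(9*5 - 3) + 4430) = √(17*(45 - 3) + 4430) = √(17*42 + 4430) = √(714 + 4430) = √5144 = 2*√1286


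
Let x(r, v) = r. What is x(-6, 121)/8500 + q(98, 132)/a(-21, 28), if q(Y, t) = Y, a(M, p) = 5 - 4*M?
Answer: 416233/378250 ≈ 1.1004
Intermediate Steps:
x(-6, 121)/8500 + q(98, 132)/a(-21, 28) = -6/8500 + 98/(5 - 4*(-21)) = -6*1/8500 + 98/(5 + 84) = -3/4250 + 98/89 = 416233/378250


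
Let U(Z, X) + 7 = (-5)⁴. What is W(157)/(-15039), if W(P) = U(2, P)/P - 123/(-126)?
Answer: -32393/99167166 ≈ -0.00032665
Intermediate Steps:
U(Z, X) = 618 (U(Z, X) = -7 + (-5)⁴ = -7 + 625 = 618)
W(P) = 41/42 + 618/P (W(P) = 618/P - 123/(-126) = 618/P - 123*(-1/126) = 618/P + 41/42 = 41/42 + 618/P)
W(157)/(-15039) = (41/42 + 618/157)/(-15039) = (41/42 + 618*(1/157))*(-1/15039) = (41/42 + 618/157)*(-1/15039) = (32393/6594)*(-1/15039) = -32393/99167166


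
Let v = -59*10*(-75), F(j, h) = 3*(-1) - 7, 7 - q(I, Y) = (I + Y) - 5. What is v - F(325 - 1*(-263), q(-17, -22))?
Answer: 44260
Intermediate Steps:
q(I, Y) = 12 - I - Y (q(I, Y) = 7 - ((I + Y) - 5) = 7 - (-5 + I + Y) = 7 + (5 - I - Y) = 12 - I - Y)
F(j, h) = -10 (F(j, h) = -3 - 7 = -10)
v = 44250 (v = -590*(-75) = 44250)
v - F(325 - 1*(-263), q(-17, -22)) = 44250 - 1*(-10) = 44250 + 10 = 44260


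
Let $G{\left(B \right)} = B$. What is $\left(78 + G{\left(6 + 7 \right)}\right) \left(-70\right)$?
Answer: $-6370$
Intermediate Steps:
$\left(78 + G{\left(6 + 7 \right)}\right) \left(-70\right) = \left(78 + \left(6 + 7\right)\right) \left(-70\right) = \left(78 + 13\right) \left(-70\right) = 91 \left(-70\right) = -6370$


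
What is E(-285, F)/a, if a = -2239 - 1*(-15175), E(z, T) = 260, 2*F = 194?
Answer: 65/3234 ≈ 0.020099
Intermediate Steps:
F = 97 (F = (1/2)*194 = 97)
a = 12936 (a = -2239 + 15175 = 12936)
E(-285, F)/a = 260/12936 = 260*(1/12936) = 65/3234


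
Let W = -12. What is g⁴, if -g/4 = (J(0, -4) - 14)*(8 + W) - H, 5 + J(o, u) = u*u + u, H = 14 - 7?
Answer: 49787136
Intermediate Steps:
H = 7
J(o, u) = -5 + u + u² (J(o, u) = -5 + (u*u + u) = -5 + (u² + u) = -5 + (u + u²) = -5 + u + u²)
g = -84 (g = -4*(((-5 - 4 + (-4)²) - 14)*(8 - 12) - 1*7) = -4*(((-5 - 4 + 16) - 14)*(-4) - 7) = -4*((7 - 14)*(-4) - 7) = -4*(-7*(-4) - 7) = -4*(28 - 7) = -4*21 = -84)
g⁴ = (-84)⁴ = 49787136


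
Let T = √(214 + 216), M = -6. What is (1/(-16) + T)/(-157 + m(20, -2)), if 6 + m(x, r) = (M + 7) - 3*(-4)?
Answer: 1/2400 - √430/150 ≈ -0.13783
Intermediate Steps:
T = √430 ≈ 20.736
m(x, r) = 7 (m(x, r) = -6 + ((-6 + 7) - 3*(-4)) = -6 + (1 + 12) = -6 + 13 = 7)
(1/(-16) + T)/(-157 + m(20, -2)) = (1/(-16) + √430)/(-157 + 7) = (-1/16 + √430)/(-150) = (-1/16 + √430)*(-1/150) = 1/2400 - √430/150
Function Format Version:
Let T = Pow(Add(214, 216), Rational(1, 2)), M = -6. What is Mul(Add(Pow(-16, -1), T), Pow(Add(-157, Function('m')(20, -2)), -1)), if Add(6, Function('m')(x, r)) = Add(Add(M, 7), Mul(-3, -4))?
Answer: Add(Rational(1, 2400), Mul(Rational(-1, 150), Pow(430, Rational(1, 2)))) ≈ -0.13783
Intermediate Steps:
T = Pow(430, Rational(1, 2)) ≈ 20.736
Function('m')(x, r) = 7 (Function('m')(x, r) = Add(-6, Add(Add(-6, 7), Mul(-3, -4))) = Add(-6, Add(1, 12)) = Add(-6, 13) = 7)
Mul(Add(Pow(-16, -1), T), Pow(Add(-157, Function('m')(20, -2)), -1)) = Mul(Add(Pow(-16, -1), Pow(430, Rational(1, 2))), Pow(Add(-157, 7), -1)) = Mul(Add(Rational(-1, 16), Pow(430, Rational(1, 2))), Pow(-150, -1)) = Mul(Add(Rational(-1, 16), Pow(430, Rational(1, 2))), Rational(-1, 150)) = Add(Rational(1, 2400), Mul(Rational(-1, 150), Pow(430, Rational(1, 2))))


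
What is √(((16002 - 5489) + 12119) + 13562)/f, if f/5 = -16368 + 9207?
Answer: -√36194/35805 ≈ -0.0053134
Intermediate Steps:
f = -35805 (f = 5*(-16368 + 9207) = 5*(-7161) = -35805)
√(((16002 - 5489) + 12119) + 13562)/f = √(((16002 - 5489) + 12119) + 13562)/(-35805) = √((10513 + 12119) + 13562)*(-1/35805) = √(22632 + 13562)*(-1/35805) = √36194*(-1/35805) = -√36194/35805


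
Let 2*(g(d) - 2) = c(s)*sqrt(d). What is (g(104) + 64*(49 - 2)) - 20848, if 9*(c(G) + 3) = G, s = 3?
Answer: -17838 - 8*sqrt(26)/3 ≈ -17852.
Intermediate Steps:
c(G) = -3 + G/9
g(d) = 2 - 4*sqrt(d)/3 (g(d) = 2 + ((-3 + (1/9)*3)*sqrt(d))/2 = 2 + ((-3 + 1/3)*sqrt(d))/2 = 2 + (-8*sqrt(d)/3)/2 = 2 - 4*sqrt(d)/3)
(g(104) + 64*(49 - 2)) - 20848 = ((2 - 8*sqrt(26)/3) + 64*(49 - 2)) - 20848 = ((2 - 8*sqrt(26)/3) + 64*47) - 20848 = ((2 - 8*sqrt(26)/3) + 3008) - 20848 = (3010 - 8*sqrt(26)/3) - 20848 = -17838 - 8*sqrt(26)/3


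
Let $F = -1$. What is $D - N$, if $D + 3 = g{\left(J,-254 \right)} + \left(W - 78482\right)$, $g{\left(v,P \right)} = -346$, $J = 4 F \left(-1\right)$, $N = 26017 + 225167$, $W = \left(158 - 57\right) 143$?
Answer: $-315572$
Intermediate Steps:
$W = 14443$ ($W = 101 \cdot 143 = 14443$)
$N = 251184$
$J = 4$ ($J = 4 \left(-1\right) \left(-1\right) = \left(-4\right) \left(-1\right) = 4$)
$D = -64388$ ($D = -3 + \left(-346 + \left(14443 - 78482\right)\right) = -3 - 64385 = -64388$)
$D - N = -64388 - 251184 = -315572$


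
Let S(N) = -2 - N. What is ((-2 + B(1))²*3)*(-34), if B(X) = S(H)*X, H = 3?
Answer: -4998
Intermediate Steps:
B(X) = -5*X (B(X) = (-2 - 1*3)*X = (-2 - 3)*X = -5*X)
((-2 + B(1))²*3)*(-34) = ((-2 - 5*1)²*3)*(-34) = ((-2 - 5)²*3)*(-34) = ((-7)²*3)*(-34) = (49*3)*(-34) = 147*(-34) = -4998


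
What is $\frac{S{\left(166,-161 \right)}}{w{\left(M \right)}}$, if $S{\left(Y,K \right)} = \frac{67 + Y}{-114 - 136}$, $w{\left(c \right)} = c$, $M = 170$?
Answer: $- \frac{233}{42500} \approx -0.0054824$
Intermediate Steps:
$S{\left(Y,K \right)} = - \frac{67}{250} - \frac{Y}{250}$ ($S{\left(Y,K \right)} = \frac{67 + Y}{-250} = \left(67 + Y\right) \left(- \frac{1}{250}\right) = - \frac{67}{250} - \frac{Y}{250}$)
$\frac{S{\left(166,-161 \right)}}{w{\left(M \right)}} = \frac{- \frac{67}{250} - \frac{83}{125}}{170} = \left(- \frac{67}{250} - \frac{83}{125}\right) \frac{1}{170} = \left(- \frac{233}{250}\right) \frac{1}{170} = - \frac{233}{42500}$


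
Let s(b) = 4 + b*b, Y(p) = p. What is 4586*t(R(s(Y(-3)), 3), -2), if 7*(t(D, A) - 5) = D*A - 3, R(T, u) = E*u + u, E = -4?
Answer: 229300/7 ≈ 32757.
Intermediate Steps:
s(b) = 4 + b²
R(T, u) = -3*u (R(T, u) = -4*u + u = -3*u)
t(D, A) = 32/7 + A*D/7 (t(D, A) = 5 + (D*A - 3)/7 = 5 + (A*D - 3)/7 = 5 + (-3 + A*D)/7 = 5 + (-3/7 + A*D/7) = 32/7 + A*D/7)
4586*t(R(s(Y(-3)), 3), -2) = 4586*(32/7 + (⅐)*(-2)*(-3*3)) = 4586*(32/7 + (⅐)*(-2)*(-9)) = 4586*(32/7 + 18/7) = 4586*(50/7) = 229300/7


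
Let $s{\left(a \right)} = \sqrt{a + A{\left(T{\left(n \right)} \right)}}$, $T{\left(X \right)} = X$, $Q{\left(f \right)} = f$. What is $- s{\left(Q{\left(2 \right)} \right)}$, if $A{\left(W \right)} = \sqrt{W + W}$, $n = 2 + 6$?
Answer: $- \sqrt{6} \approx -2.4495$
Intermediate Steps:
$n = 8$
$A{\left(W \right)} = \sqrt{2} \sqrt{W}$ ($A{\left(W \right)} = \sqrt{2 W} = \sqrt{2} \sqrt{W}$)
$s{\left(a \right)} = \sqrt{4 + a}$ ($s{\left(a \right)} = \sqrt{a + \sqrt{2} \sqrt{8}} = \sqrt{a + \sqrt{2} \cdot 2 \sqrt{2}} = \sqrt{a + 4} = \sqrt{4 + a}$)
$- s{\left(Q{\left(2 \right)} \right)} = - \sqrt{4 + 2} = - \sqrt{6}$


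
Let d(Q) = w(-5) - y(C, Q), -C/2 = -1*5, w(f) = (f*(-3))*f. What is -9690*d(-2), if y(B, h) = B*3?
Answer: 1017450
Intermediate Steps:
w(f) = -3*f² (w(f) = (-3*f)*f = -3*f²)
C = 10 (C = -(-2)*5 = -2*(-5) = 10)
y(B, h) = 3*B
d(Q) = -105 (d(Q) = -3*(-5)² - 3*10 = -3*25 - 1*30 = -75 - 30 = -105)
-9690*d(-2) = -9690*(-105) = 1017450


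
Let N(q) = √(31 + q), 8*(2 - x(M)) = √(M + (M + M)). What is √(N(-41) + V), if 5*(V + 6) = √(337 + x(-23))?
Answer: √(-600 + 5*√2*√(2712 - I*√69) + 100*I*√10)/10 ≈ 0.894 + 1.7655*I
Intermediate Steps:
x(M) = 2 - √3*√M/8 (x(M) = 2 - √(M + (M + M))/8 = 2 - √(M + 2*M)/8 = 2 - √3*√M/8)
V = -6 + √(339 - I*√69/8)/5 (V = -6 + √(337 + (2 - √3*√(-23)/8))/5 = -6 + √(337 + (2 - √3*I*√23/8))/5 = -6 + √(337 + (2 - I*√69/8))/5 = -6 + √(339 - I*√69/8)/5 ≈ -2.3176 - 0.0056394*I)
√(N(-41) + V) = √(√(31 - 41) + (-6 + √(5424 - 2*I*√69)/20)) = √(√(-10) + (-6 + √(5424 - 2*I*√69)/20)) = √(I*√10 + (-6 + √(5424 - 2*I*√69)/20)) = √(-6 + √(5424 - 2*I*√69)/20 + I*√10)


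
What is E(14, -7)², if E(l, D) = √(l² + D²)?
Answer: 245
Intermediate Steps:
E(l, D) = √(D² + l²)
E(14, -7)² = (√((-7)² + 14²))² = (√(49 + 196))² = (√245)² = (7*√5)² = 245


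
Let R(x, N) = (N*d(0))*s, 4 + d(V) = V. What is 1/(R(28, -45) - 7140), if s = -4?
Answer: -1/7860 ≈ -0.00012723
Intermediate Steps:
d(V) = -4 + V
R(x, N) = 16*N (R(x, N) = (N*(-4 + 0))*(-4) = (N*(-4))*(-4) = -4*N*(-4) = 16*N)
1/(R(28, -45) - 7140) = 1/(16*(-45) - 7140) = 1/(-720 - 7140) = 1/(-7860) = -1/7860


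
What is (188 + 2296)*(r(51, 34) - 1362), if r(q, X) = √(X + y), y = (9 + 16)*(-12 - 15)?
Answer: -3383208 + 2484*I*√641 ≈ -3.3832e+6 + 62890.0*I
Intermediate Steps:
y = -675 (y = 25*(-27) = -675)
r(q, X) = √(-675 + X) (r(q, X) = √(X - 675) = √(-675 + X))
(188 + 2296)*(r(51, 34) - 1362) = (188 + 2296)*(√(-675 + 34) - 1362) = 2484*(√(-641) - 1362) = 2484*(I*√641 - 1362) = 2484*(-1362 + I*√641) = -3383208 + 2484*I*√641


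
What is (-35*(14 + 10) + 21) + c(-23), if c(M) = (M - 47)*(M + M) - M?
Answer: 2424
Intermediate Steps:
c(M) = -M + 2*M*(-47 + M) (c(M) = (-47 + M)*(2*M) - M = 2*M*(-47 + M) - M = -M + 2*M*(-47 + M))
(-35*(14 + 10) + 21) + c(-23) = (-35*(14 + 10) + 21) - 23*(-95 + 2*(-23)) = (-35*24 + 21) - 23*(-95 - 46) = (-840 + 21) - 23*(-141) = -819 + 3243 = 2424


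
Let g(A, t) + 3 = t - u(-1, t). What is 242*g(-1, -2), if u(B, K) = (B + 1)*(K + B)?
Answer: -1210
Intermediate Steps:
u(B, K) = (1 + B)*(B + K)
g(A, t) = -3 + t (g(A, t) = -3 + (t - (-1 + t + (-1)**2 - t)) = -3 + (t - (-1 + t + 1 - t)) = -3 + (t - 1*0) = -3 + (t + 0) = -3 + t)
242*g(-1, -2) = 242*(-3 - 2) = 242*(-5) = -1210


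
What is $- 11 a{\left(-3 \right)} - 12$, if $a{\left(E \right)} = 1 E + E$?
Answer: $54$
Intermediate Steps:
$a{\left(E \right)} = 2 E$ ($a{\left(E \right)} = E + E = 2 E$)
$- 11 a{\left(-3 \right)} - 12 = - 11 \cdot 2 \left(-3\right) - 12 = \left(-11\right) \left(-6\right) - 12 = 66 - 12 = 54$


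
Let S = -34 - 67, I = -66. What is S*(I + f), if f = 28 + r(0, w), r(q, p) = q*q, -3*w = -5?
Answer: 3838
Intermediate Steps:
w = 5/3 (w = -⅓*(-5) = 5/3 ≈ 1.6667)
r(q, p) = q²
f = 28 (f = 28 + 0² = 28 + 0 = 28)
S = -101
S*(I + f) = -101*(-66 + 28) = -101*(-38) = 3838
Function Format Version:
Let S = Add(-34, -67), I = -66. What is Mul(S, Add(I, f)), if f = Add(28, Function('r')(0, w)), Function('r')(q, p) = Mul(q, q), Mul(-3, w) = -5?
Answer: 3838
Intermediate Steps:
w = Rational(5, 3) (w = Mul(Rational(-1, 3), -5) = Rational(5, 3) ≈ 1.6667)
Function('r')(q, p) = Pow(q, 2)
f = 28 (f = Add(28, Pow(0, 2)) = Add(28, 0) = 28)
S = -101
Mul(S, Add(I, f)) = Mul(-101, Add(-66, 28)) = Mul(-101, -38) = 3838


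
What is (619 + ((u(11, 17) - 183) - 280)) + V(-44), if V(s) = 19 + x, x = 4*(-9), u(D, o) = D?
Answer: 150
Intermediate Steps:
x = -36
V(s) = -17 (V(s) = 19 - 36 = -17)
(619 + ((u(11, 17) - 183) - 280)) + V(-44) = (619 + ((11 - 183) - 280)) - 17 = (619 + (-172 - 280)) - 17 = (619 - 452) - 17 = 167 - 17 = 150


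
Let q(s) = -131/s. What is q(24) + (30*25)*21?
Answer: 377869/24 ≈ 15745.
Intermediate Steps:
q(24) + (30*25)*21 = -131/24 + (30*25)*21 = -131*1/24 + 750*21 = -131/24 + 15750 = 377869/24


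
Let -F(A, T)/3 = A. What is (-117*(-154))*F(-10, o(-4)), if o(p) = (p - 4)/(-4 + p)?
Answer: 540540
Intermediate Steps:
o(p) = 1 (o(p) = (-4 + p)/(-4 + p) = 1)
F(A, T) = -3*A
(-117*(-154))*F(-10, o(-4)) = (-117*(-154))*(-3*(-10)) = 18018*30 = 540540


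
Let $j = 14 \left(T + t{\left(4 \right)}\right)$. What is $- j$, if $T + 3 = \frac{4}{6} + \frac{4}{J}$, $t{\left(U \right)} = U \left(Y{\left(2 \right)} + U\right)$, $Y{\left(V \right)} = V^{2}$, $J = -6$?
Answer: $-406$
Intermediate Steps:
$t{\left(U \right)} = U \left(4 + U\right)$ ($t{\left(U \right)} = U \left(2^{2} + U\right) = U \left(4 + U\right)$)
$T = -3$ ($T = -3 + \left(\frac{4}{6} + \frac{4}{-6}\right) = -3 + \left(4 \cdot \frac{1}{6} + 4 \left(- \frac{1}{6}\right)\right) = -3 + \left(\frac{2}{3} - \frac{2}{3}\right) = -3 + 0 = -3$)
$j = 406$ ($j = 14 \left(-3 + 4 \left(4 + 4\right)\right) = 14 \left(-3 + 4 \cdot 8\right) = 14 \left(-3 + 32\right) = 14 \cdot 29 = 406$)
$- j = \left(-1\right) 406 = -406$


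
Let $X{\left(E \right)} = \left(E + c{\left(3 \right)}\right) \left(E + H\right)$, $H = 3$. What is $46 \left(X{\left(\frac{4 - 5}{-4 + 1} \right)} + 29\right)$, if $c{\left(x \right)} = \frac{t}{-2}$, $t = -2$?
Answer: $\frac{13846}{9} \approx 1538.4$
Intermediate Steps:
$c{\left(x \right)} = 1$ ($c{\left(x \right)} = - \frac{2}{-2} = \left(-2\right) \left(- \frac{1}{2}\right) = 1$)
$X{\left(E \right)} = \left(1 + E\right) \left(3 + E\right)$ ($X{\left(E \right)} = \left(E + 1\right) \left(E + 3\right) = \left(1 + E\right) \left(3 + E\right)$)
$46 \left(X{\left(\frac{4 - 5}{-4 + 1} \right)} + 29\right) = 46 \left(\left(3 + \left(\frac{4 - 5}{-4 + 1}\right)^{2} + 4 \frac{4 - 5}{-4 + 1}\right) + 29\right) = 46 \left(\left(3 + \left(- \frac{1}{-3}\right)^{2} + 4 \left(- \frac{1}{-3}\right)\right) + 29\right) = 46 \left(\left(3 + \left(\left(-1\right) \left(- \frac{1}{3}\right)\right)^{2} + 4 \left(\left(-1\right) \left(- \frac{1}{3}\right)\right)\right) + 29\right) = 46 \left(\left(3 + \left(\frac{1}{3}\right)^{2} + 4 \cdot \frac{1}{3}\right) + 29\right) = 46 \left(\left(3 + \frac{1}{9} + \frac{4}{3}\right) + 29\right) = 46 \left(\frac{40}{9} + 29\right) = 46 \cdot \frac{301}{9} = \frac{13846}{9}$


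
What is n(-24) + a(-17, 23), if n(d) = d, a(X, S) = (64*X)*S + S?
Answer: -25025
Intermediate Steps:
a(X, S) = S + 64*S*X (a(X, S) = 64*S*X + S = S + 64*S*X)
n(-24) + a(-17, 23) = -24 + 23*(1 + 64*(-17)) = -24 + 23*(1 - 1088) = -24 + 23*(-1087) = -24 - 25001 = -25025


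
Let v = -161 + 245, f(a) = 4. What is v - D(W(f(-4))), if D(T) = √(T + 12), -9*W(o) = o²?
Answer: 84 - 2*√23/3 ≈ 80.803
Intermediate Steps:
v = 84
W(o) = -o²/9
D(T) = √(12 + T)
v - D(W(f(-4))) = 84 - √(12 - ⅑*4²) = 84 - √(12 - ⅑*16) = 84 - √(12 - 16/9) = 84 - √(92/9) = 84 - 2*√23/3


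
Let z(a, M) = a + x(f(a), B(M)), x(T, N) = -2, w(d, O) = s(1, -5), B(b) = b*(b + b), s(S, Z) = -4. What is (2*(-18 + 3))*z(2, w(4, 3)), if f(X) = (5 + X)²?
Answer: 0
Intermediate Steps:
B(b) = 2*b² (B(b) = b*(2*b) = 2*b²)
w(d, O) = -4
z(a, M) = -2 + a (z(a, M) = a - 2 = -2 + a)
(2*(-18 + 3))*z(2, w(4, 3)) = (2*(-18 + 3))*(-2 + 2) = (2*(-15))*0 = -30*0 = 0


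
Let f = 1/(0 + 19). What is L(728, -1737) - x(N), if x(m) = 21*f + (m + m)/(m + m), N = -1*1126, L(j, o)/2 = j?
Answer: 27624/19 ≈ 1453.9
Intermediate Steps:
L(j, o) = 2*j
f = 1/19 ≈ 0.052632
N = -1126
x(m) = 40/19 (x(m) = 21*(1/19) + (m + m)/(m + m) = 21/19 + (2*m)/((2*m)) = 21/19 + (2*m)*(1/(2*m)) = 21/19 + 1 = 40/19)
L(728, -1737) - x(N) = 2*728 - 1*40/19 = 1456 - 40/19 = 27624/19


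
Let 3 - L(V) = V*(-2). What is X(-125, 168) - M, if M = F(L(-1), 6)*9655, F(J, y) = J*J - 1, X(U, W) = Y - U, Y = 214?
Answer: 339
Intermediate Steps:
L(V) = 3 + 2*V (L(V) = 3 - V*(-2) = 3 - (-2)*V = 3 + 2*V)
X(U, W) = 214 - U
F(J, y) = -1 + J² (F(J, y) = J² - 1 = -1 + J²)
M = 0 (M = (-1 + (3 + 2*(-1))²)*9655 = (-1 + (3 - 2)²)*9655 = (-1 + 1²)*9655 = (-1 + 1)*9655 = 0*9655 = 0)
X(-125, 168) - M = (214 - 1*(-125)) - 1*0 = (214 + 125) + 0 = 339 + 0 = 339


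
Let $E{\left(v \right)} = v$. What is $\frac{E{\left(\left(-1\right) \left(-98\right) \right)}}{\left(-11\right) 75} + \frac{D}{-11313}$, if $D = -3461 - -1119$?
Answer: $\frac{274492}{3111075} \approx 0.088231$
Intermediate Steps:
$D = -2342$ ($D = -3461 + 1119 = -2342$)
$\frac{E{\left(\left(-1\right) \left(-98\right) \right)}}{\left(-11\right) 75} + \frac{D}{-11313} = \frac{\left(-1\right) \left(-98\right)}{\left(-11\right) 75} - \frac{2342}{-11313} = \frac{98}{-825} - - \frac{2342}{11313} = 98 \left(- \frac{1}{825}\right) + \frac{2342}{11313} = - \frac{98}{825} + \frac{2342}{11313} = \frac{274492}{3111075}$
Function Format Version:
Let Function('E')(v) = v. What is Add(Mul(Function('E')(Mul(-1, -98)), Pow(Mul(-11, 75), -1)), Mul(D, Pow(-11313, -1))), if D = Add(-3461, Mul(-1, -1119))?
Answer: Rational(274492, 3111075) ≈ 0.088231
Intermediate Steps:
D = -2342 (D = Add(-3461, 1119) = -2342)
Add(Mul(Function('E')(Mul(-1, -98)), Pow(Mul(-11, 75), -1)), Mul(D, Pow(-11313, -1))) = Add(Mul(Mul(-1, -98), Pow(Mul(-11, 75), -1)), Mul(-2342, Pow(-11313, -1))) = Add(Mul(98, Pow(-825, -1)), Mul(-2342, Rational(-1, 11313))) = Add(Mul(98, Rational(-1, 825)), Rational(2342, 11313)) = Add(Rational(-98, 825), Rational(2342, 11313)) = Rational(274492, 3111075)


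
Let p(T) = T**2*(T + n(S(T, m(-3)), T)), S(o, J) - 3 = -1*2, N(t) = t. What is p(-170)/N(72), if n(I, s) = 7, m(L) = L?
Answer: -1177675/18 ≈ -65426.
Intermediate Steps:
S(o, J) = 1 (S(o, J) = 3 - 1*2 = 3 - 2 = 1)
p(T) = T**2*(7 + T) (p(T) = T**2*(T + 7) = T**2*(7 + T))
p(-170)/N(72) = ((-170)**2*(7 - 170))/72 = (28900*(-163))*(1/72) = -4710700*1/72 = -1177675/18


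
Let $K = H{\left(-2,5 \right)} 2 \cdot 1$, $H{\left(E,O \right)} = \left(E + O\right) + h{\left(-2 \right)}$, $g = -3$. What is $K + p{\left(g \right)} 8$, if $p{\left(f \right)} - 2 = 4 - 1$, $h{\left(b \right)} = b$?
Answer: $42$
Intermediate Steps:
$p{\left(f \right)} = 5$ ($p{\left(f \right)} = 2 + \left(4 - 1\right) = 2 + 3 = 5$)
$H{\left(E,O \right)} = -2 + E + O$ ($H{\left(E,O \right)} = \left(E + O\right) - 2 = -2 + E + O$)
$K = 2$ ($K = \left(-2 - 2 + 5\right) 2 \cdot 1 = 1 \cdot 2 \cdot 1 = 2 \cdot 1 = 2$)
$K + p{\left(g \right)} 8 = 2 + 5 \cdot 8 = 2 + 40 = 42$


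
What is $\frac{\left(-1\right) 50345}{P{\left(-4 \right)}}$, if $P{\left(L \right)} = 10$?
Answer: $- \frac{10069}{2} \approx -5034.5$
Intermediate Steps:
$\frac{\left(-1\right) 50345}{P{\left(-4 \right)}} = \frac{\left(-1\right) 50345}{10} = \left(-50345\right) \frac{1}{10} = - \frac{10069}{2}$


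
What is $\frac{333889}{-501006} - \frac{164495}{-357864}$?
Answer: $- \frac{2059659507}{9960667288} \approx -0.20678$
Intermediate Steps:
$\frac{333889}{-501006} - \frac{164495}{-357864} = 333889 \left(- \frac{1}{501006}\right) - - \frac{164495}{357864} = - \frac{333889}{501006} + \frac{164495}{357864} = - \frac{2059659507}{9960667288}$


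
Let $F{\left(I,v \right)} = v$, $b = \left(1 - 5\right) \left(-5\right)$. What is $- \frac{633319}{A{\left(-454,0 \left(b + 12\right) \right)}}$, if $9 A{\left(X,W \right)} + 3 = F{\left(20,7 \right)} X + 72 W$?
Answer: $\frac{5699871}{3181} \approx 1791.8$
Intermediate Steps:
$b = 20$ ($b = \left(-4\right) \left(-5\right) = 20$)
$A{\left(X,W \right)} = - \frac{1}{3} + 8 W + \frac{7 X}{9}$ ($A{\left(X,W \right)} = - \frac{1}{3} + \frac{7 X + 72 W}{9} = - \frac{1}{3} + \left(8 W + \frac{7 X}{9}\right) = - \frac{1}{3} + 8 W + \frac{7 X}{9}$)
$- \frac{633319}{A{\left(-454,0 \left(b + 12\right) \right)}} = - \frac{633319}{- \frac{1}{3} + 8 \cdot 0 \left(20 + 12\right) + \frac{7}{9} \left(-454\right)} = - \frac{633319}{- \frac{1}{3} + 8 \cdot 0 \cdot 32 - \frac{3178}{9}} = - \frac{633319}{- \frac{1}{3} + 8 \cdot 0 - \frac{3178}{9}} = - \frac{633319}{- \frac{1}{3} + 0 - \frac{3178}{9}} = - \frac{633319}{- \frac{3181}{9}} = \left(-633319\right) \left(- \frac{9}{3181}\right) = \frac{5699871}{3181}$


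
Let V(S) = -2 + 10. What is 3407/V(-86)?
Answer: 3407/8 ≈ 425.88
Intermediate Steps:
V(S) = 8
3407/V(-86) = 3407/8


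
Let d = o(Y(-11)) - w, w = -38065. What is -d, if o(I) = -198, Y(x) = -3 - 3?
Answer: -37867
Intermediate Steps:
Y(x) = -6
d = 37867 (d = -198 - 1*(-38065) = -198 + 38065 = 37867)
-d = -1*37867 = -37867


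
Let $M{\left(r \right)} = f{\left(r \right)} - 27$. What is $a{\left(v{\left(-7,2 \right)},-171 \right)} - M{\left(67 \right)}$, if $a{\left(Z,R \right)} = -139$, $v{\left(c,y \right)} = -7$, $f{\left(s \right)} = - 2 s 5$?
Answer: $558$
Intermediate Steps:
$f{\left(s \right)} = - 10 s$
$M{\left(r \right)} = -27 - 10 r$ ($M{\left(r \right)} = - 10 r - 27 = -27 - 10 r$)
$a{\left(v{\left(-7,2 \right)},-171 \right)} - M{\left(67 \right)} = -139 - \left(-27 - 670\right) = -139 - -697 = -139 + 697 = 558$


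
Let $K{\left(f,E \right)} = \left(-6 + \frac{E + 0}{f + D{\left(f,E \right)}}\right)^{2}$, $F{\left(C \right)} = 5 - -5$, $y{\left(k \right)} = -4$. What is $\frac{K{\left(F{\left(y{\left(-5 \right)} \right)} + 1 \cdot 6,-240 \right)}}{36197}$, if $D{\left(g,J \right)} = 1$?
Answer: $\frac{116964}{10460933} \approx 0.011181$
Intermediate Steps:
$F{\left(C \right)} = 10$ ($F{\left(C \right)} = 5 + 5 = 10$)
$K{\left(f,E \right)} = \left(-6 + \frac{E}{1 + f}\right)^{2}$ ($K{\left(f,E \right)} = \left(-6 + \frac{E + 0}{f + 1}\right)^{2} = \left(-6 + \frac{E}{1 + f}\right)^{2}$)
$\frac{K{\left(F{\left(y{\left(-5 \right)} \right)} + 1 \cdot 6,-240 \right)}}{36197} = \frac{\frac{1}{\left(1 + \left(10 + 1 \cdot 6\right)\right)^{2}} \left(6 - -240 + 6 \left(10 + 1 \cdot 6\right)\right)^{2}}{36197} = \frac{\left(6 + 240 + 6 \left(10 + 6\right)\right)^{2}}{\left(1 + \left(10 + 6\right)\right)^{2}} \cdot \frac{1}{36197} = \frac{\left(6 + 240 + 6 \cdot 16\right)^{2}}{\left(1 + 16\right)^{2}} \cdot \frac{1}{36197} = \frac{\left(6 + 240 + 96\right)^{2}}{289} \cdot \frac{1}{36197} = \frac{342^{2}}{289} \cdot \frac{1}{36197} = \frac{1}{289} \cdot 116964 \cdot \frac{1}{36197} = \frac{116964}{289} \cdot \frac{1}{36197} = \frac{116964}{10460933}$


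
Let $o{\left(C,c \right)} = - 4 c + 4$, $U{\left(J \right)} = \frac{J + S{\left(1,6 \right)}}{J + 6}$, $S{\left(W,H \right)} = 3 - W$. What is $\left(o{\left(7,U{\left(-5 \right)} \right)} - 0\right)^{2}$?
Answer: $256$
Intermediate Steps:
$U{\left(J \right)} = \frac{2 + J}{6 + J}$ ($U{\left(J \right)} = \frac{J + \left(3 - 1\right)}{J + 6} = \frac{J + \left(3 - 1\right)}{6 + J} = \frac{J + 2}{6 + J} = \frac{2 + J}{6 + J}$)
$o{\left(C,c \right)} = 4 - 4 c$
$\left(o{\left(7,U{\left(-5 \right)} \right)} - 0\right)^{2} = \left(\left(4 - 4 \frac{2 - 5}{6 - 5}\right) - 0\right)^{2} = \left(\left(4 - 4 \cdot 1^{-1} \left(-3\right)\right) + 0\right)^{2} = \left(\left(4 - 4 \cdot 1 \left(-3\right)\right) + 0\right)^{2} = \left(\left(4 - -12\right) + 0\right)^{2} = \left(\left(4 + 12\right) + 0\right)^{2} = \left(16 + 0\right)^{2} = 16^{2} = 256$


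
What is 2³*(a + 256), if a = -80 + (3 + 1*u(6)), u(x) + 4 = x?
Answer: 1448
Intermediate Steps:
u(x) = -4 + x
a = -75 (a = -80 + (3 + 1*(-4 + 6)) = -80 + (3 + 1*2) = -80 + (3 + 2) = -80 + 5 = -75)
2³*(a + 256) = 2³*(-75 + 256) = 8*181 = 1448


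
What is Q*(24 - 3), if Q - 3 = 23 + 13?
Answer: 819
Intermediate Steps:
Q = 39 (Q = 3 + (23 + 13) = 3 + 36 = 39)
Q*(24 - 3) = 39*(24 - 3) = 39*21 = 819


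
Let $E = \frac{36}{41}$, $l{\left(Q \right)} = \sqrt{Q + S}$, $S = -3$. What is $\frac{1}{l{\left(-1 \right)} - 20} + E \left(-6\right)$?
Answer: $- \frac{22021}{4141} - \frac{i}{202} \approx -5.3178 - 0.0049505 i$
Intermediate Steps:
$l{\left(Q \right)} = \sqrt{-3 + Q}$ ($l{\left(Q \right)} = \sqrt{Q - 3} = \sqrt{-3 + Q}$)
$E = \frac{36}{41}$ ($E = 36 \cdot \frac{1}{41} = \frac{36}{41} \approx 0.87805$)
$\frac{1}{l{\left(-1 \right)} - 20} + E \left(-6\right) = \frac{1}{\sqrt{-3 - 1} - 20} + \frac{36}{41} \left(-6\right) = \frac{1}{\sqrt{-4} - 20} - \frac{216}{41} = \frac{1}{2 i - 20} - \frac{216}{41} = \frac{1}{-20 + 2 i} - \frac{216}{41} = \frac{-20 - 2 i}{404} - \frac{216}{41} = - \frac{216}{41} + \frac{-20 - 2 i}{404}$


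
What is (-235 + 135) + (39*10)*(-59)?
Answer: -23110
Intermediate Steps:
(-235 + 135) + (39*10)*(-59) = -100 + 390*(-59) = -100 - 23010 = -23110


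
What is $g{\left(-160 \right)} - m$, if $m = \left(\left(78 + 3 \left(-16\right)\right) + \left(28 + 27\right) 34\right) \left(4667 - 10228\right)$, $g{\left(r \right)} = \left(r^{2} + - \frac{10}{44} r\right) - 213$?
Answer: $\frac{116504557}{11} \approx 1.0591 \cdot 10^{7}$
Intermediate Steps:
$g{\left(r \right)} = -213 + r^{2} - \frac{5 r}{22}$ ($g{\left(r \right)} = \left(r^{2} + \left(-10\right) \frac{1}{44} r\right) - 213 = \left(r^{2} - \frac{5 r}{22}\right) - 213 = -213 + r^{2} - \frac{5 r}{22}$)
$m = -10565900$ ($m = \left(\left(78 - 48\right) + 55 \cdot 34\right) \left(-5561\right) = \left(30 + 1870\right) \left(-5561\right) = 1900 \left(-5561\right) = -10565900$)
$g{\left(-160 \right)} - m = \left(-213 + \left(-160\right)^{2} - - \frac{400}{11}\right) - -10565900 = \left(-213 + 25600 + \frac{400}{11}\right) + 10565900 = \frac{279657}{11} + 10565900 = \frac{116504557}{11}$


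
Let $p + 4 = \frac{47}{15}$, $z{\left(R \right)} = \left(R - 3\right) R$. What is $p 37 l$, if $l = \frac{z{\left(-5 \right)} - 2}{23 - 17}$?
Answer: $- \frac{9139}{45} \approx -203.09$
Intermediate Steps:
$z{\left(R \right)} = R \left(-3 + R\right)$ ($z{\left(R \right)} = \left(-3 + R\right) R = R \left(-3 + R\right)$)
$p = - \frac{13}{15}$ ($p = -4 + \frac{47}{15} = - \frac{13}{15} \approx -0.86667$)
$l = \frac{19}{3}$ ($l = \frac{- 5 \left(-3 - 5\right) - 2}{23 - 17} = \frac{\left(-5\right) \left(-8\right) - 2}{6} = \left(40 - 2\right) \frac{1}{6} = 38 \cdot \frac{1}{6} = \frac{19}{3} \approx 6.3333$)
$p 37 l = \left(- \frac{13}{15}\right) 37 \cdot \frac{19}{3} = \left(- \frac{481}{15}\right) \frac{19}{3} = - \frac{9139}{45}$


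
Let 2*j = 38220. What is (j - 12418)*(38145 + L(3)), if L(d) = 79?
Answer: 255795008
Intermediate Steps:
j = 19110 (j = (½)*38220 = 19110)
(j - 12418)*(38145 + L(3)) = (19110 - 12418)*(38145 + 79) = 6692*38224 = 255795008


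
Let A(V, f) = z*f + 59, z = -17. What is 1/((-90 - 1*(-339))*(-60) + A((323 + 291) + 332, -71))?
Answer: -1/13674 ≈ -7.3132e-5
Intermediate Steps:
A(V, f) = 59 - 17*f (A(V, f) = -17*f + 59 = 59 - 17*f)
1/((-90 - 1*(-339))*(-60) + A((323 + 291) + 332, -71)) = 1/((-90 - 1*(-339))*(-60) + (59 - 17*(-71))) = 1/((-90 + 339)*(-60) + (59 + 1207)) = 1/(249*(-60) + 1266) = 1/(-14940 + 1266) = 1/(-13674) = -1/13674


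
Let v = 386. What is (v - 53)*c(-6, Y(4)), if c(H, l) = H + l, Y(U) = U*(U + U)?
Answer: 8658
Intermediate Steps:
Y(U) = 2*U**2 (Y(U) = U*(2*U) = 2*U**2)
(v - 53)*c(-6, Y(4)) = (386 - 53)*(-6 + 2*4**2) = 333*(-6 + 2*16) = 333*(-6 + 32) = 333*26 = 8658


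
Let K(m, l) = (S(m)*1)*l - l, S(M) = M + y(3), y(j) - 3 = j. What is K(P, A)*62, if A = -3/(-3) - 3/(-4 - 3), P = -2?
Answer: 1860/7 ≈ 265.71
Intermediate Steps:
y(j) = 3 + j
S(M) = 6 + M (S(M) = M + (3 + 3) = M + 6 = 6 + M)
A = 10/7 (A = -3*(-⅓) - 3/(-7) = 1 - 3*(-⅐) = 1 + 3/7 = 10/7 ≈ 1.4286)
K(m, l) = -l + l*(6 + m) (K(m, l) = ((6 + m)*1)*l - l = (6 + m)*l - l = l*(6 + m) - l = -l + l*(6 + m))
K(P, A)*62 = (10*(5 - 2)/7)*62 = ((10/7)*3)*62 = (30/7)*62 = 1860/7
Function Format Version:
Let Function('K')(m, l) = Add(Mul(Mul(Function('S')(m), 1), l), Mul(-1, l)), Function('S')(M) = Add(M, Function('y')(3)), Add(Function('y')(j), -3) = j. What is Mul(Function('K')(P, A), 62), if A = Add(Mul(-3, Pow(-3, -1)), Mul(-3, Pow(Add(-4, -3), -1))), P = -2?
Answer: Rational(1860, 7) ≈ 265.71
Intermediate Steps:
Function('y')(j) = Add(3, j)
Function('S')(M) = Add(6, M) (Function('S')(M) = Add(M, Add(3, 3)) = Add(M, 6) = Add(6, M))
A = Rational(10, 7) (A = Add(Mul(-3, Rational(-1, 3)), Mul(-3, Pow(-7, -1))) = Add(1, Mul(-3, Rational(-1, 7))) = Add(1, Rational(3, 7)) = Rational(10, 7) ≈ 1.4286)
Function('K')(m, l) = Add(Mul(-1, l), Mul(l, Add(6, m))) (Function('K')(m, l) = Add(Mul(Mul(Add(6, m), 1), l), Mul(-1, l)) = Add(Mul(Add(6, m), l), Mul(-1, l)) = Add(Mul(l, Add(6, m)), Mul(-1, l)) = Add(Mul(-1, l), Mul(l, Add(6, m))))
Mul(Function('K')(P, A), 62) = Mul(Mul(Rational(10, 7), Add(5, -2)), 62) = Mul(Mul(Rational(10, 7), 3), 62) = Mul(Rational(30, 7), 62) = Rational(1860, 7)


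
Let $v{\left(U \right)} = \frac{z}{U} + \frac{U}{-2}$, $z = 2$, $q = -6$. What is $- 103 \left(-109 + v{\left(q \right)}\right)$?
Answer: $\frac{32857}{3} \approx 10952.0$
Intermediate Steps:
$v{\left(U \right)} = \frac{2}{U} - \frac{U}{2}$ ($v{\left(U \right)} = \frac{2}{U} + \frac{U}{-2} = \frac{2}{U} + U \left(- \frac{1}{2}\right) = \frac{2}{U} - \frac{U}{2}$)
$- 103 \left(-109 + v{\left(q \right)}\right) = - 103 \left(-109 + \left(\frac{2}{-6} - -3\right)\right) = - 103 \left(-109 + \left(2 \left(- \frac{1}{6}\right) + 3\right)\right) = - 103 \left(-109 + \left(- \frac{1}{3} + 3\right)\right) = - 103 \left(-109 + \frac{8}{3}\right) = \left(-103\right) \left(- \frac{319}{3}\right) = \frac{32857}{3}$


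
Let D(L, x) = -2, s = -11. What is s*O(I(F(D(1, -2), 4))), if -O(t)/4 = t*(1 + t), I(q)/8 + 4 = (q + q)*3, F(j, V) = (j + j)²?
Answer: 23867008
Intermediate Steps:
F(j, V) = 4*j² (F(j, V) = (2*j)² = 4*j²)
I(q) = -32 + 48*q (I(q) = -32 + 8*((q + q)*3) = -32 + 8*((2*q)*3) = -32 + 8*(6*q) = -32 + 48*q)
O(t) = -4*t*(1 + t)
s*O(I(F(D(1, -2), 4))) = -(-44)*(-32 + 48*(4*(-2)²))*(1 + (-32 + 48*(4*(-2)²))) = -(-44)*(-32 + 48*(4*4))*(1 + (-32 + 48*(4*4))) = -(-44)*(-32 + 48*16)*(1 + (-32 + 48*16)) = -(-44)*(-32 + 768)*(1 + (-32 + 768)) = -(-44)*736*(1 + 736) = -(-44)*736*737 = -11*(-2169728) = 23867008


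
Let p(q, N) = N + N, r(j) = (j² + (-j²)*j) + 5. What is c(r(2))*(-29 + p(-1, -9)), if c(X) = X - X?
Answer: 0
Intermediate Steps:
r(j) = 5 + j² - j³ (r(j) = (j² - j³) + 5 = 5 + j² - j³)
c(X) = 0
p(q, N) = 2*N
c(r(2))*(-29 + p(-1, -9)) = 0*(-29 + 2*(-9)) = 0*(-29 - 18) = 0*(-47) = 0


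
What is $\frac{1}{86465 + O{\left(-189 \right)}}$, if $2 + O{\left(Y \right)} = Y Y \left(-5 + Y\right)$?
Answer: $- \frac{1}{6843411} \approx -1.4613 \cdot 10^{-7}$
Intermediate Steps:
$O{\left(Y \right)} = -2 + Y^{2} \left(-5 + Y\right)$ ($O{\left(Y \right)} = -2 + Y Y \left(-5 + Y\right) = -2 + Y^{2} \left(-5 + Y\right)$)
$\frac{1}{86465 + O{\left(-189 \right)}} = \frac{1}{86465 - \left(2 + 178605 + 6751269\right)} = \frac{1}{86465 - 6929876} = \frac{1}{-6843411} = - \frac{1}{6843411}$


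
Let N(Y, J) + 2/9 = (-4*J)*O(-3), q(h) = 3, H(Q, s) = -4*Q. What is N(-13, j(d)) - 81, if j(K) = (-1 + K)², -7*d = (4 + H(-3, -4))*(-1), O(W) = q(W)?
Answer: -44567/441 ≈ -101.06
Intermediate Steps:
O(W) = 3
d = 16/7 (d = -(4 - 4*(-3))*(-1)/7 = -(4 + 12)*(-1)/7 = -16*(-1)/7 = -⅐*(-16) = 16/7 ≈ 2.2857)
N(Y, J) = -2/9 - 12*J (N(Y, J) = -2/9 - 4*J*3 = -2/9 - 12*J)
N(-13, j(d)) - 81 = (-2/9 - 12*(-1 + 16/7)²) - 81 = (-2/9 - 12*(9/7)²) - 81 = (-2/9 - 12*81/49) - 81 = (-2/9 - 972/49) - 81 = -8846/441 - 81 = -44567/441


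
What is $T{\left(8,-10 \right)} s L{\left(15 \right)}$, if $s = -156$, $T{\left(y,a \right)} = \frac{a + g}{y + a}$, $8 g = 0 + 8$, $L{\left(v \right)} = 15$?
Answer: $-10530$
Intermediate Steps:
$g = 1$ ($g = \frac{0 + 8}{8} = \frac{1}{8} \cdot 8 = 1$)
$T{\left(y,a \right)} = \frac{1 + a}{a + y}$ ($T{\left(y,a \right)} = \frac{a + 1}{y + a} = \frac{1 + a}{a + y}$)
$T{\left(8,-10 \right)} s L{\left(15 \right)} = \frac{1 - 10}{-10 + 8} \left(-156\right) 15 = \frac{1}{-2} \left(-9\right) \left(-156\right) 15 = \left(- \frac{1}{2}\right) \left(-9\right) \left(-156\right) 15 = \frac{9}{2} \left(-156\right) 15 = \left(-702\right) 15 = -10530$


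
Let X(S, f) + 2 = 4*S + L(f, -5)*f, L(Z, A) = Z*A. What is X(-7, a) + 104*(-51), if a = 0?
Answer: -5334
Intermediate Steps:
L(Z, A) = A*Z
X(S, f) = -2 - 5*f**2 + 4*S (X(S, f) = -2 + (4*S + (-5*f)*f) = -2 + (4*S - 5*f**2) = -2 + (-5*f**2 + 4*S) = -2 - 5*f**2 + 4*S)
X(-7, a) + 104*(-51) = (-2 - 5*0**2 + 4*(-7)) + 104*(-51) = (-2 - 5*0 - 28) - 5304 = (-2 + 0 - 28) - 5304 = -30 - 5304 = -5334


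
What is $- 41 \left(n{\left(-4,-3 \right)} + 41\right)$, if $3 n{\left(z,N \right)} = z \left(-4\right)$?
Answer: $- \frac{5699}{3} \approx -1899.7$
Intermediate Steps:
$n{\left(z,N \right)} = - \frac{4 z}{3}$ ($n{\left(z,N \right)} = \frac{z \left(-4\right)}{3} = \frac{\left(-4\right) z}{3} = - \frac{4 z}{3}$)
$- 41 \left(n{\left(-4,-3 \right)} + 41\right) = - 41 \left(\left(- \frac{4}{3}\right) \left(-4\right) + 41\right) = - 41 \left(\frac{16}{3} + 41\right) = \left(-41\right) \frac{139}{3} = - \frac{5699}{3}$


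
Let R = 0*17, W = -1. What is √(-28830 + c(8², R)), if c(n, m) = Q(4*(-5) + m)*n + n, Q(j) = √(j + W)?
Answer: √(-28766 + 64*I*√21) ≈ 0.8646 + 169.61*I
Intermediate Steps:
Q(j) = √(-1 + j) (Q(j) = √(j - 1) = √(-1 + j))
R = 0
c(n, m) = n + n*√(-21 + m) (c(n, m) = √(-1 + (4*(-5) + m))*n + n = √(-1 + (-20 + m))*n + n = √(-21 + m)*n + n = n*√(-21 + m) + n = n + n*√(-21 + m))
√(-28830 + c(8², R)) = √(-28830 + 8²*(1 + √(-21 + 0))) = √(-28830 + 64*(1 + √(-21))) = √(-28830 + 64*(1 + I*√21)) = √(-28830 + (64 + 64*I*√21)) = √(-28766 + 64*I*√21)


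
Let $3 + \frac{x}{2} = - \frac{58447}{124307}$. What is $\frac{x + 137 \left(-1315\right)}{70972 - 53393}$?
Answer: $- \frac{22395390321}{2185192753} \approx -10.249$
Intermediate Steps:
$x = - \frac{862736}{124307}$ ($x = -6 + 2 \left(- \frac{58447}{124307}\right) = -6 - \frac{116894}{124307} = - \frac{862736}{124307} \approx -6.9404$)
$\frac{x + 137 \left(-1315\right)}{70972 - 53393} = \frac{- \frac{862736}{124307} + 137 \left(-1315\right)}{70972 - 53393} = \frac{- \frac{862736}{124307} - 180155}{17579} = \left(- \frac{22395390321}{124307}\right) \frac{1}{17579} = - \frac{22395390321}{2185192753}$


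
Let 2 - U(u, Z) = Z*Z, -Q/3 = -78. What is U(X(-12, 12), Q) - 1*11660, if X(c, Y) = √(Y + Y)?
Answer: -66414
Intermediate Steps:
X(c, Y) = √2*√Y (X(c, Y) = √(2*Y) = √2*√Y)
Q = 234 (Q = -3*(-78) = 234)
U(u, Z) = 2 - Z² (U(u, Z) = 2 - Z*Z = 2 - Z²)
U(X(-12, 12), Q) - 1*11660 = (2 - 1*234²) - 1*11660 = (2 - 1*54756) - 11660 = (2 - 54756) - 11660 = -54754 - 11660 = -66414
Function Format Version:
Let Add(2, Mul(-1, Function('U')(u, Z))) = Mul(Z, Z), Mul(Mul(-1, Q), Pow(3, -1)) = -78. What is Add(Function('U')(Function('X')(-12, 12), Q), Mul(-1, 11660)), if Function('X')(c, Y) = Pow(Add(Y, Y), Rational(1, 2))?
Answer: -66414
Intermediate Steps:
Function('X')(c, Y) = Mul(Pow(2, Rational(1, 2)), Pow(Y, Rational(1, 2))) (Function('X')(c, Y) = Pow(Mul(2, Y), Rational(1, 2)) = Mul(Pow(2, Rational(1, 2)), Pow(Y, Rational(1, 2))))
Q = 234 (Q = Mul(-3, -78) = 234)
Function('U')(u, Z) = Add(2, Mul(-1, Pow(Z, 2))) (Function('U')(u, Z) = Add(2, Mul(-1, Mul(Z, Z))) = Add(2, Mul(-1, Pow(Z, 2))))
Add(Function('U')(Function('X')(-12, 12), Q), Mul(-1, 11660)) = Add(Add(2, Mul(-1, Pow(234, 2))), Mul(-1, 11660)) = Add(Add(2, Mul(-1, 54756)), -11660) = Add(Add(2, -54756), -11660) = Add(-54754, -11660) = -66414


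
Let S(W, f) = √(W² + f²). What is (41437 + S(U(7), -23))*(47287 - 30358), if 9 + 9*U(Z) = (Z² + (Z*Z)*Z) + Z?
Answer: 701486973 + 5643*√21661 ≈ 7.0232e+8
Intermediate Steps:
U(Z) = -1 + Z/9 + Z²/9 + Z³/9 (U(Z) = -1 + ((Z² + (Z*Z)*Z) + Z)/9 = -1 + ((Z² + Z²*Z) + Z)/9 = -1 + ((Z² + Z³) + Z)/9 = -1 + (Z + Z² + Z³)/9 = -1 + (Z/9 + Z²/9 + Z³/9) = -1 + Z/9 + Z²/9 + Z³/9)
(41437 + S(U(7), -23))*(47287 - 30358) = (41437 + √((-1 + (⅑)*7 + (⅑)*7² + (⅑)*7³)² + (-23)²))*(47287 - 30358) = (41437 + √((-1 + 7/9 + (⅑)*49 + (⅑)*343)² + 529))*16929 = (41437 + √((-1 + 7/9 + 49/9 + 343/9)² + 529))*16929 = (41437 + √((130/3)² + 529))*16929 = (41437 + √(16900/9 + 529))*16929 = (41437 + √(21661/9))*16929 = (41437 + √21661/3)*16929 = 701486973 + 5643*√21661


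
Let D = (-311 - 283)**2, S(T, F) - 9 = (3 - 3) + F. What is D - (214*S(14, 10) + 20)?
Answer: 348750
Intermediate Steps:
S(T, F) = 9 + F (S(T, F) = 9 + ((3 - 3) + F) = 9 + (0 + F) = 9 + F)
D = 352836 (D = (-594)**2 = 352836)
D - (214*S(14, 10) + 20) = 352836 - (214*(9 + 10) + 20) = 352836 - (214*19 + 20) = 352836 - (4066 + 20) = 352836 - 1*4086 = 352836 - 4086 = 348750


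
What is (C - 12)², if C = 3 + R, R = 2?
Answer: 49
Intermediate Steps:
C = 5 (C = 3 + 2 = 5)
(C - 12)² = (5 - 12)² = (-7)² = 49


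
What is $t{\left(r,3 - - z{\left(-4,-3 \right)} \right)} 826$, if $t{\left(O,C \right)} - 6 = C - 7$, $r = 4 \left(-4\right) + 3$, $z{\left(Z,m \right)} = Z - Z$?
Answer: $1652$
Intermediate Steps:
$z{\left(Z,m \right)} = 0$
$r = -13$ ($r = -16 + 3 = -13$)
$t{\left(O,C \right)} = -1 + C$ ($t{\left(O,C \right)} = 6 + \left(C - 7\right) = 6 + \left(-7 + C\right) = -1 + C$)
$t{\left(r,3 - - z{\left(-4,-3 \right)} \right)} 826 = \left(-1 + \left(3 - \left(-1\right) 0\right)\right) 826 = \left(-1 + \left(3 - 0\right)\right) 826 = \left(-1 + \left(3 + 0\right)\right) 826 = \left(-1 + 3\right) 826 = 2 \cdot 826 = 1652$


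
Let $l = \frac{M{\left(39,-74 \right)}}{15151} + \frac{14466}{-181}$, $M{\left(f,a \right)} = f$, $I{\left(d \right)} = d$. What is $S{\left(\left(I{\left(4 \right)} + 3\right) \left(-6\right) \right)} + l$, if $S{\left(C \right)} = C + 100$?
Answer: $- \frac{60112109}{2742331} \approx -21.92$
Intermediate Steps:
$S{\left(C \right)} = 100 + C$
$l = - \frac{219167307}{2742331}$ ($l = \frac{39}{15151} + \frac{14466}{-181} = 39 \cdot \frac{1}{15151} + 14466 \left(- \frac{1}{181}\right) = \frac{39}{15151} - \frac{14466}{181} = - \frac{219167307}{2742331} \approx -79.92$)
$S{\left(\left(I{\left(4 \right)} + 3\right) \left(-6\right) \right)} + l = \left(100 + \left(4 + 3\right) \left(-6\right)\right) - \frac{219167307}{2742331} = \left(100 + 7 \left(-6\right)\right) - \frac{219167307}{2742331} = \left(100 - 42\right) - \frac{219167307}{2742331} = 58 - \frac{219167307}{2742331} = - \frac{60112109}{2742331}$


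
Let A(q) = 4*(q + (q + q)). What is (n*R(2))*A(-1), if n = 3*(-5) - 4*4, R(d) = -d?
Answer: -744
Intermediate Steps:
A(q) = 12*q (A(q) = 4*(q + 2*q) = 4*(3*q) = 12*q)
n = -31 (n = -15 - 16 = -31)
(n*R(2))*A(-1) = (-(-31)*2)*(12*(-1)) = -31*(-2)*(-12) = 62*(-12) = -744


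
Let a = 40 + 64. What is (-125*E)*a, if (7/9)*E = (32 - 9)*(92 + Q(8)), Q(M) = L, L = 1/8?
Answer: -247908375/7 ≈ -3.5415e+7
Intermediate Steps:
L = ⅛ ≈ 0.12500
Q(M) = ⅛
a = 104
E = 152559/56 (E = 9*((32 - 9)*(92 + ⅛))/7 = 9*(23*(737/8))/7 = (9/7)*(16951/8) = 152559/56 ≈ 2724.3)
(-125*E)*a = -125*152559/56*104 = -19069875/56*104 = -247908375/7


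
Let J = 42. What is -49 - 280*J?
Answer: -11809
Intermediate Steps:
-49 - 280*J = -49 - 280*42 = -49 - 11760 = -11809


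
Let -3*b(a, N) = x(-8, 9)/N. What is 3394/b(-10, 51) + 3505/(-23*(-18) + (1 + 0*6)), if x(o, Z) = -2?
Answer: 21550904/83 ≈ 2.5965e+5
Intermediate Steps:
b(a, N) = 2/(3*N) (b(a, N) = -(-2)/(3*N) = 2/(3*N))
3394/b(-10, 51) + 3505/(-23*(-18) + (1 + 0*6)) = 3394/(((2/3)/51)) + 3505/(-23*(-18) + (1 + 0*6)) = 3394/(((2/3)*(1/51))) + 3505/(414 + (1 + 0)) = 3394/(2/153) + 3505/(414 + 1) = 3394*(153/2) + 3505/415 = 259641 + 3505*(1/415) = 259641 + 701/83 = 21550904/83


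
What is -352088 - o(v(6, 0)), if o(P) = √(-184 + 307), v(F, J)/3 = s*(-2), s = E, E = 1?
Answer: -352088 - √123 ≈ -3.5210e+5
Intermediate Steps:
s = 1
v(F, J) = -6 (v(F, J) = 3*(1*(-2)) = 3*(-2) = -6)
o(P) = √123
-352088 - o(v(6, 0)) = -352088 - √123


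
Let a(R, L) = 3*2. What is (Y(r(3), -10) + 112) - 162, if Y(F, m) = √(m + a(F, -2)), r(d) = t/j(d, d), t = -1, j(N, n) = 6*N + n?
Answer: -50 + 2*I ≈ -50.0 + 2.0*I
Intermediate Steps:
j(N, n) = n + 6*N
a(R, L) = 6
r(d) = -1/(7*d) (r(d) = -1/(d + 6*d) = -1/(7*d))
Y(F, m) = √(6 + m) (Y(F, m) = √(m + 6) = √(6 + m))
(Y(r(3), -10) + 112) - 162 = (√(6 - 10) + 112) - 162 = (√(-4) + 112) - 162 = (2*I + 112) - 162 = (112 + 2*I) - 162 = -50 + 2*I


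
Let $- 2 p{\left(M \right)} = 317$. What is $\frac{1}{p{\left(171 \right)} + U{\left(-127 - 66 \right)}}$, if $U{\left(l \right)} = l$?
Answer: $- \frac{2}{703} \approx -0.002845$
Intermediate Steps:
$p{\left(M \right)} = - \frac{317}{2}$ ($p{\left(M \right)} = \left(- \frac{1}{2}\right) 317 = - \frac{317}{2}$)
$\frac{1}{p{\left(171 \right)} + U{\left(-127 - 66 \right)}} = \frac{1}{- \frac{317}{2} - 193} = \frac{1}{- \frac{703}{2}} = - \frac{2}{703}$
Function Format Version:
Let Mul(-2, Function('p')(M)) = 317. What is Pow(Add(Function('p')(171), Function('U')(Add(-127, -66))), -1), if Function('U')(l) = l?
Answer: Rational(-2, 703) ≈ -0.0028450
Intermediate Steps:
Function('p')(M) = Rational(-317, 2) (Function('p')(M) = Mul(Rational(-1, 2), 317) = Rational(-317, 2))
Pow(Add(Function('p')(171), Function('U')(Add(-127, -66))), -1) = Pow(Add(Rational(-317, 2), Add(-127, -66)), -1) = Pow(Add(Rational(-317, 2), -193), -1) = Pow(Rational(-703, 2), -1) = Rational(-2, 703)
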